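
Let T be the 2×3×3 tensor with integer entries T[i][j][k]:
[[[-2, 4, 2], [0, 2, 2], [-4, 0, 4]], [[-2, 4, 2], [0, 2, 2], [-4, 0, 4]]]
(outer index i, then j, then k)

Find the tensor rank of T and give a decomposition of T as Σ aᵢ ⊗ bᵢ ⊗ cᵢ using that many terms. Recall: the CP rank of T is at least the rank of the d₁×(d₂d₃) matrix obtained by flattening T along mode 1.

Lower bound: the mode-2 unfolding of T (rows indexed by j, columns by (i,k) = (0,0), (0,1), (0,2), (1,0), (1,1), (1,2)) is [[-2, 4, 2, -2, 4, 2], [0, 2, 2, 0, 2, 2], [-4, 0, 4, -4, 0, 4]].
There the 3×3 minor on rows j ∈ {0, 1, 2}, columns (i,k) ∈ {(0,0), (0,1), (0,2)} is det [[-2, 4, 2], [0, 2, 2], [-4, 0, 4]] = -32 ≠ 0, so this unfolding has rank ≥ 3; CP rank is at least every unfolding rank, so rank(T) ≥ 3. (Flattening ranks never certify an upper bound on CP rank; for that we must actually write T with 3 rank-1 terms.)
Upper bound: T is a sum of 3 rank-1 terms, T = [1, 1] ⊗ [0, 1, 0] ⊗ [-2, 2, 4] + [1, 1] ⊗ [1, 0, 0] ⊗ [-4, 4, 4] + [1, 1] ⊗ [1, 1, -2] ⊗ [2, 0, -2] (written with every a and b primitive with positive leading entry and the scale carried by c; CP decompositions are not unique, and this one is verified by expanding entrywise), so rank(T) ≤ 3.
These bounds meet, so rank(T) = 3.

rank(T) = 3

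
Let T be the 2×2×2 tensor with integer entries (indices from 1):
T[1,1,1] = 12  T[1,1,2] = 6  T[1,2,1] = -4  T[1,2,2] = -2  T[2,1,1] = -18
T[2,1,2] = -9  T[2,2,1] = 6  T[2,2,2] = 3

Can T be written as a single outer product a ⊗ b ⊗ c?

Yes

The mode-1 fibre T[:,1,1] = [12, -18] gives a = [2, -3] (primitive direction); the mode-2 fibre T[1,:,1] = [12, -4] gives b = [3, -1]; then c[k] = T[1,1,k] / (a[1]·b[1]) = [12, 6] / 6 = [2, 1].
Expanding [2, -3] ⊗ [3, -1] ⊗ [2, 1] reproduces all 8 entries of T, so T = [2, -3] ⊗ [3, -1] ⊗ [2, 1] and rank(T) ≤ 1.
Equivalently every frontal slice T[:,:,k] is c[k] times the rank-1 matrix [2, -3] ⊗ [3, -1]. So T has rank 1 (it is nonzero).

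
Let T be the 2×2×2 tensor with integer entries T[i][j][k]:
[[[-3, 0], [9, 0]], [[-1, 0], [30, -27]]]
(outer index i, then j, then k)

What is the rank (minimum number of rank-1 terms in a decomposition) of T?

Lower bound: in the mode-2 unfolding of T (rows indexed by j, columns by (i,k)) the 2×2 minor on rows j ∈ {0, 1}, columns (i,k) ∈ {(0,0), (1,0)} is det [[-3, -1], [9, 30]] = -81 ≠ 0, so that unfolding has rank ≥ 2 and hence rank(T) ≥ 2 (CP rank is at least every unfolding rank, though it can be larger).
Upper bound: with S_k = T[:,:,k], the two rank-1 terms a₁b₁ᵀ, a₂b₂ᵀ are the rank-1 members of the pencil x·S₀ + y·S₁.
det(x·S₀ + y·S₁) is −81·x² + 81·xy = (-81)·(x − y)(x), vanishing at (x:y) = (1:1) and (0:1).
M₁ = S₀ + S₁ = [[-3, 9], [-1, 3]] = −[3, 1][1, -3]ᵀ and M₂ = S₁ = [[0, 0], [0, -27]] = (-27)·[0, 1][0, 1]ᵀ, so take a₁ = [3, 1], b₁ = [1, -3], a₂ = [0, 1], b₂ = [0, 1].
Each slice is an integer combination of E₁ = a₁b₁ᵀ and E₂ = a₂b₂ᵀ: S₀ = −E₁ + 27·E₂, S₁ = −27·E₂; reading off coefficients, c₁ = [-1, 0] and c₂ = [27, -27].
Hence T = [3, 1] ∘ [1, -3] ∘ [-1, 0] + [0, 1] ∘ [0, 1] ∘ [27, -27], so rank(T) ≤ 2.
These bounds meet, so rank(T) = 2.

2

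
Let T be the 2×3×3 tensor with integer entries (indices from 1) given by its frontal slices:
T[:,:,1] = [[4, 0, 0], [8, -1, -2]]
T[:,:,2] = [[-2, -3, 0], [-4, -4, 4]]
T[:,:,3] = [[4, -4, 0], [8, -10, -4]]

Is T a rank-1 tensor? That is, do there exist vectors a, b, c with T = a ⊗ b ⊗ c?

No

The mode-2 unfolding of T (rows indexed by j, columns by (i,k) = (1,1), (1,2), (1,3), (2,1), (2,2), (2,3)) is [[4, -2, 4, 8, -4, 8], [0, -3, -4, -1, -4, -10], [0, 0, 0, -2, 4, -4]].
There the 3×3 minor on rows j ∈ {1, 2, 3}, columns (i,k) ∈ {(1,1), (1,2), (2,1)} is det [[4, -2, 8], [0, -3, -1], [0, 0, -2]] = 24 ≠ 0, so this unfolding has rank ≥ 3; CP rank is at least every unfolding rank, so rank(T) ≥ 3.
In particular rank(T) ≥ 3 > 1, so T is not rank-1.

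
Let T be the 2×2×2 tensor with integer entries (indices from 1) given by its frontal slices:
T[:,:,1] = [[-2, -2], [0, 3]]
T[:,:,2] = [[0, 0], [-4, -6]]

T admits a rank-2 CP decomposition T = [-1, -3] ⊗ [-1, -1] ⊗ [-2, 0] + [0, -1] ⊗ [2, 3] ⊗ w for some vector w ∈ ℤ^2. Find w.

Subtract the known terms from T to get the rank-1 residual R = [0, -1] ⊗ [2, 3] ⊗ w, so R[i,j,k] = a[i]·b[j]·w[k]. Pick indices with nonzero a[2]·b[1] = (-1)·(2) = -2. Only the fibre through (2,1,·) is needed: R[2,1,:] = T[2,1,:] − Σₗ aₗ[2]bₗ[1]cₗ = [0, -4] − (-3)·(-1)·[-2, 0] = [6, -4]. Then w[k] = R[2,1,k] / -2 for each k, giving w = [6, -4] / -2 = [-3, 2].

w = [-3, 2]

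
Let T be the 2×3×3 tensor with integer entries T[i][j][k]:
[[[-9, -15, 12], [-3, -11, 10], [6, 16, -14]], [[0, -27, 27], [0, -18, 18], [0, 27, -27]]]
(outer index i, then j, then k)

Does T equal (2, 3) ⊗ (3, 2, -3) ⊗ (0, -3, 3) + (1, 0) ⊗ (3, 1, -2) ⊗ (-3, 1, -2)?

Yes

Reconstruct entrywise from the claimed factors. For example, T[0,1,2] = 10 and Σₗ aₗ[0]bₗ[1]cₗ[2] = (2)·(2)·(3) + (1)·(1)·(-2) = 10; checking all 18 entries, every one matches. The claim holds.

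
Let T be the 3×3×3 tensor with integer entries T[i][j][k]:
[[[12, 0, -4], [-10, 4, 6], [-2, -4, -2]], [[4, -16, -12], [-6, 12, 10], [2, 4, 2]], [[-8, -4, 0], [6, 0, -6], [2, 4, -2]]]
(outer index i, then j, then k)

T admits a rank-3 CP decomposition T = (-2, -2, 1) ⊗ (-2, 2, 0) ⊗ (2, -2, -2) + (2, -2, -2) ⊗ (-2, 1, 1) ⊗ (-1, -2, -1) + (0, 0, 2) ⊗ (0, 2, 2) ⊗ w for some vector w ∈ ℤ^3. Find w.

Subtract the known terms from T to get the rank-1 residual R = (0, 0, 2) ⊗ (0, 2, 2) ⊗ w, so R[i,j,k] = a[i]·b[j]·w[k]. Pick indices with nonzero a[2]·b[1] = (2)·(2) = 4. Only the fibre through (2,1,·) is needed: R[2,1,:] = T[2,1,:] − Σₗ aₗ[2]bₗ[1]cₗ = [6, 0, -6] − (1)·(2)·(2, -2, -2) − (-2)·(1)·(-1, -2, -1) = [0, 0, -4]. Then w[k] = R[2,1,k] / 4 for each k, giving w = [0, 0, -4] / 4 = (0, 0, -1).

w = (0, 0, -1)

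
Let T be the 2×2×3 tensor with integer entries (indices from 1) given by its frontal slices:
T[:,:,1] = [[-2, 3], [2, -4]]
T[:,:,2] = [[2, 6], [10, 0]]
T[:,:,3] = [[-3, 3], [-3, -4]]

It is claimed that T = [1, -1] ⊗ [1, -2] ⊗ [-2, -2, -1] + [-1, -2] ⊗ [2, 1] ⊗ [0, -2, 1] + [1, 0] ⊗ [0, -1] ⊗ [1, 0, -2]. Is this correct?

Reconstruct entrywise from the claimed factors. For example, T[1,2,3] = 3 and Σₗ aₗ[1]bₗ[2]cₗ[3] = (1)·(-2)·(-1) + (-1)·(1)·(1) + (1)·(-1)·(-2) = 3; checking all 12 entries, every one matches. The claim holds.

Yes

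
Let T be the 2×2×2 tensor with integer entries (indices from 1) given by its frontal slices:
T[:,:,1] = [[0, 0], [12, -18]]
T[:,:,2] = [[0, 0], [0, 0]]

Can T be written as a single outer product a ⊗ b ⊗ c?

If T = a ⊗ b ⊗ c then every fibre of T is a multiple of the corresponding factor, so read the factors off the fibres through the nonzero entry T[2,1,1] = 12.
The mode-1 fibre T[:,1,1] = [0, 12] gives a = [0, 1] (primitive direction); the mode-2 fibre T[2,:,1] = [12, -18] gives b = [2, -3]; then c[k] = T[2,1,k] / (a[2]·b[1]) = [12, 0] / 2 = [6, 0].
Expanding [0, 1] ⊗ [2, -3] ⊗ [6, 0] reproduces all 8 entries of T, so T = [0, 1] ⊗ [2, -3] ⊗ [6, 0] and rank(T) ≤ 1.
Equivalently every frontal slice T[:,:,k] is c[k] times the rank-1 matrix [0, 1] ⊗ [2, -3]. So T has rank 1 (it is nonzero).

Yes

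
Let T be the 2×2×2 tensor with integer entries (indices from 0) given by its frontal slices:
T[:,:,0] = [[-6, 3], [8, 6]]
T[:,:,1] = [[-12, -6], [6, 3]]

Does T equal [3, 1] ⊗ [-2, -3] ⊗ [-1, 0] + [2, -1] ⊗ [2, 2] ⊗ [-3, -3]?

No

Reconstruct entry (0,1,0) from the claimed factors: Σₗ aₗ[0]bₗ[1]cₗ[0] = (3)·(-3)·(-1) + (2)·(2)·(-3) = -3, but T[0,1,0] = 3. The claim is false.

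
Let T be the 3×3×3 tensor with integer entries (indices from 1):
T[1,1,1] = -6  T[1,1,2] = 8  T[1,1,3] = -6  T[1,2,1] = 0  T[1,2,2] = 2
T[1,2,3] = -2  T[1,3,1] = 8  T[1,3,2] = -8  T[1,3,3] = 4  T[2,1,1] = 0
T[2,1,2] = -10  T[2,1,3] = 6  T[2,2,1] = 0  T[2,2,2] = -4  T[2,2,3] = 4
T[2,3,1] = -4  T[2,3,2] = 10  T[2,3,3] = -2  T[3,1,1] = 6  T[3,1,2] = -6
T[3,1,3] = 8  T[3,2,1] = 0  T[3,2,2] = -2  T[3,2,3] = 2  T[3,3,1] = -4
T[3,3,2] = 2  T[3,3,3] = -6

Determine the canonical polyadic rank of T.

Lower bound: the mode-1 unfolding of T (rows indexed by i, columns by (j,k) = (1,1), (1,2), (1,3), (2,1), (2,2), (2,3), (3,1), (3,2), (3,3)) is [[-6, 8, -6, 0, 2, -2, 8, -8, 4], [0, -10, 6, 0, -4, 4, -4, 10, -2], [6, -6, 8, 0, -2, 2, -4, 2, -6]].
There the 3×3 minor on rows i ∈ {1, 2, 3}, columns (j,k) ∈ {(1,1), (1,2), (1,3)} is det [[-6, 8, -6], [0, -10, 6], [6, -6, 8]] = 192 ≠ 0, so this unfolding has rank ≥ 3; CP rank is at least every unfolding rank, so rank(T) ≥ 3. (This is only a lower bound: in general the CP rank may exceed every unfolding rank, so we still need to exhibit 3 rank-1 terms summing to T.)
Upper bound: T is a sum of 3 rank-1 terms, T = [1, -2, -1] (x) [2, 1, -1] (x) [0, 2, -2] + [1, -2, 1] (x) [1, 0, -2] (x) [-2, 2, 0] + [1, 1, -2] (x) [1, 0, -1] (x) [-4, 2, -2] (one valid choice — decompositions are not unique — normalised so each a, b is primitive with positive first nonzero entry; check it by expanding all entries), so rank(T) ≤ 3.
These bounds meet, so rank(T) = 3.

3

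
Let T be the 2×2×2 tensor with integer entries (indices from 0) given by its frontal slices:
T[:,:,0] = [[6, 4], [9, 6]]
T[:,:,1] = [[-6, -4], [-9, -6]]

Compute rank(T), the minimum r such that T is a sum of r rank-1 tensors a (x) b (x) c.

Lower bound: T ≠ 0 (e.g. T[0,0,0] = 6), so rank(T) ≥ 1.
Upper bound: if T = a (x) b (x) c then every fibre of T is a multiple of the corresponding factor, so read the factors off the fibres through the nonzero entry T[0,0,0] = 6.
The mode-1 fibre T[:,0,0] = [6, 9] gives a = [2, 3] (primitive direction); the mode-2 fibre T[0,:,0] = [6, 4] gives b = [3, 2]; then c[k] = T[0,0,k] / (a[0]·b[0]) = [6, -6] / 6 = [1, -1].
Expanding [2, 3] (x) [3, 2] (x) [1, -1] reproduces all 8 entries of T, so T = [2, 3] (x) [3, 2] (x) [1, -1] and rank(T) ≤ 1.
These bounds meet, so rank(T) = 1.
Check entry T[1,0,1] = -9: (3)·(3)·(-1) = -9.

1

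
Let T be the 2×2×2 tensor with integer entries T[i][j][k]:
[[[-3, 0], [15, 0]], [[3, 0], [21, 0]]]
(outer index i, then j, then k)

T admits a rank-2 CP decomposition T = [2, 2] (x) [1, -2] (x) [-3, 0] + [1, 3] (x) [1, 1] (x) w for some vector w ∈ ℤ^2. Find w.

w = [3, 0]

Subtract the known terms from T to get the rank-1 residual R = [1, 3] (x) [1, 1] (x) w, so R[i,j,k] = a[i]·b[j]·w[k]. Pick indices with nonzero a[0]·b[0] = (1)·(1) = 1. Only the fibre through (0,0,·) is needed: R[0,0,:] = T[0,0,:] − Σₗ aₗ[0]bₗ[0]cₗ = [-3, 0] − (2)·(1)·[-3, 0] = [3, 0]. Then w[k] = R[0,0,k] / 1 for each k, giving w = [3, 0] / 1 = [3, 0].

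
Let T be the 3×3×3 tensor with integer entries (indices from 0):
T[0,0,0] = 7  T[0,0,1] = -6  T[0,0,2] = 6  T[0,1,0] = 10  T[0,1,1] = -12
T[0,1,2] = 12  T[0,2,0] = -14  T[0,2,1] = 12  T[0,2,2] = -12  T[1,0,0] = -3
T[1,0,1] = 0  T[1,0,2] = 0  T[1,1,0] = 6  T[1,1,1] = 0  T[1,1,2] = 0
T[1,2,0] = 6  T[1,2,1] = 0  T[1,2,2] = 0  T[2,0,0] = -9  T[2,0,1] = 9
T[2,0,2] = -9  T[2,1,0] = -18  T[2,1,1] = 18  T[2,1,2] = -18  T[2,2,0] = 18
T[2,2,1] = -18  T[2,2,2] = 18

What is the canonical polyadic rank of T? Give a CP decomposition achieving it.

rank(T) = 2

Lower bound: the mode-1 unfolding of T (rows indexed by i, columns by (j,k) = (0,0), (0,1), (0,2), (1,0), (1,1), (1,2), (2,0), (2,1), (2,2)) is [[7, -6, 6, 10, -12, 12, -14, 12, -12], [-3, 0, 0, 6, 0, 0, 6, 0, 0], [-9, 9, -9, -18, 18, -18, 18, -18, 18]].
There the 2×2 minor on rows i ∈ {0, 1}, columns (j,k) ∈ {(0,0), (0,1)} is det [[7, -6], [-3, 0]] = -18 ≠ 0, so this unfolding has rank ≥ 2; CP rank is at least every unfolding rank, so rank(T) ≥ 2. (Flattening ranks never certify an upper bound on CP rank; for that we must actually write T with 2 rank-1 terms.)
Upper bound — finding two terms. Write S_k = T[:,:,k] for the frontal slices: S₀ = [[7, 10, -14], [-3, 6, 6], [-9, -18, 18]], S₁ = [[-6, -12, 12], [0, 0, 0], [9, 18, -18]], S₂ = [[6, 12, -12], [0, 0, 0], [-9, -18, 18]].
If T = a₁ ⊗ b₁ ⊗ c₁ + a₂ ⊗ b₂ ⊗ c₂ then each S_k = c₁[k]·a₁b₁ᵀ + c₂[k]·a₂b₂ᵀ. S₀ and S₁ are linearly independent, so a₁b₁ᵀ and a₂b₂ᵀ must span the same plane of matrices: they are the rank-1 matrices of the form x·S₀ + y·S₁.
The 2×2 minor of x·S₀ + y·S₁ on rows {0,1}, columns {0,1} is 72·x² − 72·xy = 72·(x − y)(x), vanishing at (x:y) = (1:1) and (0:1).
M₁ = S₀ + S₁ = [[1, -2, -2], [-3, 6, 6], [0, 0, 0]] = [1, -3, 0][1, -2, -2]ᵀ and M₂ = S₁ = [[-6, -12, 12], [0, 0, 0], [9, 18, -18]] = (-3)·[2, 0, -3][1, 2, -2]ᵀ, so take a₁ = [1, -3, 0], b₁ = [1, -2, -2], a₂ = [2, 0, -3], b₂ = [1, 2, -2].
Each slice is an integer combination of E₁ = a₁b₁ᵀ and E₂ = a₂b₂ᵀ: S₀ = E₁ + 3·E₂, S₁ = −3·E₂, S₂ = 3·E₂; reading off coefficients, c₁ = [1, 0, 0] and c₂ = [3, -3, 3].
Hence T = [1, -3, 0] ⊗ [1, -2, -2] ⊗ [1, 0, 0] + [2, 0, -3] ⊗ [1, 2, -2] ⊗ [3, -3, 3], so rank(T) ≤ 2.
These bounds meet, so rank(T) = 2.
Check entry T[0,0,1] = -6: (1)·(1)·(0) + (2)·(1)·(-3) = -6.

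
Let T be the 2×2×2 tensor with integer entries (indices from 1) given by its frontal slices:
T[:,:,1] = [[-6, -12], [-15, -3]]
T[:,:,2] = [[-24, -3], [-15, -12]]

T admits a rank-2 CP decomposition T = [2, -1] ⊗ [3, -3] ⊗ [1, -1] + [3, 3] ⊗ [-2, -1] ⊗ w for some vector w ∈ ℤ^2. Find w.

w = [2, 3]

Subtract the known terms from T to get the rank-1 residual R = [3, 3] ⊗ [-2, -1] ⊗ w, so R[i,j,k] = a[i]·b[j]·w[k]. Pick indices with nonzero a[1]·b[1] = (3)·(-2) = -6. Only the fibre through (1,1,·) is needed: R[1,1,:] = T[1,1,:] − Σₗ aₗ[1]bₗ[1]cₗ = [-6, -24] − (2)·(3)·[1, -1] = [-12, -18]. Then w[k] = R[1,1,k] / -6 for each k, giving w = [-12, -18] / -6 = [2, 3].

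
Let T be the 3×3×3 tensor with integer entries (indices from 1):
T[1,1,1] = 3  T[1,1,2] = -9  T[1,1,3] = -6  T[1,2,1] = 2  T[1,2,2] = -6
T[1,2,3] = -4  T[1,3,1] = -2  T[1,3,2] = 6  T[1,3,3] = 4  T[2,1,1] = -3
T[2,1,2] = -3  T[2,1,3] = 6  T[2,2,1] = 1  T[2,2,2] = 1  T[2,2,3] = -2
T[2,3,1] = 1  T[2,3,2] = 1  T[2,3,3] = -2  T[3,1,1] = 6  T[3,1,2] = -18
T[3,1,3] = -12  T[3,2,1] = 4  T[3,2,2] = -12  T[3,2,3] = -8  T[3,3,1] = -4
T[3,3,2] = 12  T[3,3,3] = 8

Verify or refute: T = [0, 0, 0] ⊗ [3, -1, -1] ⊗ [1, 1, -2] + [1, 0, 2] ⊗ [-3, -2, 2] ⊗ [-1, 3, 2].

Reconstruct entry (2,1,1) from the claimed factors: Σₗ aₗ[2]bₗ[1]cₗ[1] = (0)·(3)·(1) + (0)·(-3)·(-1) = 0, but T[2,1,1] = -3. The claim is false.

No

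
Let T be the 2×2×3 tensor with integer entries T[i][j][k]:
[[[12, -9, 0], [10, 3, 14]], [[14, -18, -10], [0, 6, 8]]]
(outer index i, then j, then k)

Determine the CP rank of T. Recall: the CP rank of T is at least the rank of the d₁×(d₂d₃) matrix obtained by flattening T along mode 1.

Lower bound: in the mode-3 unfolding of T (rows indexed by k, columns by (i,j)) the 2×2 minor on rows k ∈ {0, 1}, columns (i,j) ∈ {(0,0), (0,1)} is det [[12, 10], [-9, 3]] = 126 ≠ 0, so that unfolding has rank ≥ 2 and hence rank(T) ≥ 2 (CP rank is at least every unfolding rank, though it can be larger).
Upper bound: with S_k = T[:,:,k], the two rank-1 terms a₁b₁ᵀ, a₂b₂ᵀ are the rank-1 members of the pencil x·S₀ + y·S₁.
det(x·S₀ + y·S₁) is −140·x² + 210·xy = (-70)·(2·x − 3·y)(x), vanishing at (x:y) = (3:2) and (0:1).
M₁ = 3·S₀ + 2·S₁ = [[18, 36], [6, 12]] = 6·[3, 1][1, 2]ᵀ and M₂ = S₁ = [[-9, 3], [-18, 6]] = (-3)·[1, 2][3, -1]ᵀ, so take a₁ = [3, 1], b₁ = [1, 2], a₂ = [1, 2], b₂ = [3, -1].
Each slice is an integer combination of E₁ = a₁b₁ᵀ and E₂ = a₂b₂ᵀ: S₀ = 2·E₁ + 2·E₂, S₁ = −3·E₂, S₂ = 2·E₁ − 2·E₂; reading off coefficients, c₁ = [2, 0, 2] and c₂ = [2, -3, -2].
Hence T = [3, 1] (x) [1, 2] (x) [2, 0, 2] + [1, 2] (x) [3, -1] (x) [2, -3, -2], so rank(T) ≤ 2.
These bounds meet, so rank(T) = 2.

2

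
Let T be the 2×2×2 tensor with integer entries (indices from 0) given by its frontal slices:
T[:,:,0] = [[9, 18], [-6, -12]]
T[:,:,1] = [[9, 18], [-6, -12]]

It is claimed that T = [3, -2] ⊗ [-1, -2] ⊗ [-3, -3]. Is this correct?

Yes

Reconstruct entrywise from the claimed factors. For example, T[1,1,0] = -12 and Σₗ aₗ[1]bₗ[1]cₗ[0] = (-2)·(-2)·(-3) = -12; checking all 8 entries, every one matches. The claim holds.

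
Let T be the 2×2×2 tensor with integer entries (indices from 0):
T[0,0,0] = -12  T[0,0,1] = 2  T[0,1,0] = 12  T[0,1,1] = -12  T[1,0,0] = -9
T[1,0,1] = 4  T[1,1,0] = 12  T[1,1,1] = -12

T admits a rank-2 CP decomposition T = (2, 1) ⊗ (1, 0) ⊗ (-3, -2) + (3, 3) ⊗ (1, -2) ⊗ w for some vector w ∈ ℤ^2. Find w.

w = (-2, 2)

Subtract the known terms from T to get the rank-1 residual R = (3, 3) ⊗ (1, -2) ⊗ w, so R[i,j,k] = a[i]·b[j]·w[k]. Pick indices with nonzero a[0]·b[0] = (3)·(1) = 3. Only the fibre through (0,0,·) is needed: R[0,0,:] = T[0,0,:] − Σₗ aₗ[0]bₗ[0]cₗ = [-12, 2] − (2)·(1)·(-3, -2) = [-6, 6]. Then w[k] = R[0,0,k] / 3 for each k, giving w = [-6, 6] / 3 = (-2, 2).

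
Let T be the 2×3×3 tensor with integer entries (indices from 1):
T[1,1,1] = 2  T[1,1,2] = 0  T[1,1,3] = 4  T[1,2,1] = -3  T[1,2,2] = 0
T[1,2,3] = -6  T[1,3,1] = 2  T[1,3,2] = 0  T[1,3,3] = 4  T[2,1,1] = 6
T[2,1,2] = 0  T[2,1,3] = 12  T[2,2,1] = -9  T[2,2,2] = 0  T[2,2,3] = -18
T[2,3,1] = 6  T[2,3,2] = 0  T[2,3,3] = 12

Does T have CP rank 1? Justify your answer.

Yes

The mode-1 fibre T[:,1,1] = [2, 6] gives a = [1, 3] (primitive direction); the mode-2 fibre T[1,:,1] = [2, -3, 2] gives b = [2, -3, 2]; then c[k] = T[1,1,k] / (a[1]·b[1]) = [2, 0, 4] / 2 = [1, 0, 2].
Expanding [1, 3] ⊗ [2, -3, 2] ⊗ [1, 0, 2] reproduces all 18 entries of T, so T = [1, 3] ⊗ [2, -3, 2] ⊗ [1, 0, 2] and rank(T) ≤ 1.
Equivalently every frontal slice T[:,:,k] is c[k] times the rank-1 matrix [1, 3] ⊗ [2, -3, 2]. So T has rank 1 (it is nonzero).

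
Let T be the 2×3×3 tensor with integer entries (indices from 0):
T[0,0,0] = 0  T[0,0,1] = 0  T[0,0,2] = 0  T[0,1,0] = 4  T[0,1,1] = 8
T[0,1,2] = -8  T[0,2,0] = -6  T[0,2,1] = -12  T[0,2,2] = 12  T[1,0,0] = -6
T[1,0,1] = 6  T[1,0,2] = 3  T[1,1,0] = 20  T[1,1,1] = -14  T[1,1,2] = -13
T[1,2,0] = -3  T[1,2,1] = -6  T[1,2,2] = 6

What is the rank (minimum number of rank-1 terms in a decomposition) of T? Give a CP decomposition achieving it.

Lower bound: the mode-3 unfolding of T (rows indexed by k, columns by (i,j) = (0,0), (0,1), (0,2), (1,0), (1,1), (1,2)) is [[0, 4, -6, -6, 20, -3], [0, 8, -12, 6, -14, -6], [0, -8, 12, 3, -13, 6]].
There the 2×2 minor on rows k ∈ {0, 1}, columns (i,j) ∈ {(0,1), (1,0)} is det [[4, -6], [8, 6]] = 72 ≠ 0, so this unfolding has rank ≥ 2; CP rank is at least every unfolding rank, so rank(T) ≥ 2. (Flattening ranks never certify an upper bound on CP rank; for that we must actually write T with 2 rank-1 terms.)
Upper bound — finding two terms. Write S_k = T[:,:,k] for the frontal slices: S₀ = [[0, 4, -6], [-6, 20, -3]], S₁ = [[0, 8, -12], [6, -14, -6]], S₂ = [[0, -8, 12], [3, -13, 6]].
If T = a₁ ⊗ b₁ ⊗ c₁ + a₂ ⊗ b₂ ⊗ c₂ then each S_k = c₁[k]·a₁b₁ᵀ + c₂[k]·a₂b₂ᵀ. S₀ and S₁ are linearly independent, so a₁b₁ᵀ and a₂b₂ᵀ must span the same plane of matrices: they are the rank-1 matrices of the form x·S₀ + y·S₁.
The 2×2 minor of x·S₀ + y·S₁ on rows {0,1}, columns {0,1} is 24·x² + 24·xy − 48·y² = 24·(x + 2·y)(x − y), vanishing at (x:y) = (2:-1) and (1:1).
M₁ = 2·S₀ − S₁ = [[0, 0, 0], [-18, 54, 0]] = (-18)·[0, 1][1, -3, 0]ᵀ and M₂ = S₀ + S₁ = [[0, 12, -18], [0, 6, -9]] = 3·[2, 1][0, 2, -3]ᵀ, so take a₁ = [0, 1], b₁ = [1, -3, 0], a₂ = [2, 1], b₂ = [0, 2, -3].
Each slice is an integer combination of E₁ = a₁b₁ᵀ and E₂ = a₂b₂ᵀ: S₀ = −6·E₁ + E₂, S₁ = 6·E₁ + 2·E₂, S₂ = 3·E₁ − 2·E₂; reading off coefficients, c₁ = [-6, 6, 3] and c₂ = [1, 2, -2].
Hence T = [0, 1] ⊗ [1, -3, 0] ⊗ [-6, 6, 3] + [2, 1] ⊗ [0, 2, -3] ⊗ [1, 2, -2], so rank(T) ≤ 2.
These bounds meet, so rank(T) = 2.

rank(T) = 2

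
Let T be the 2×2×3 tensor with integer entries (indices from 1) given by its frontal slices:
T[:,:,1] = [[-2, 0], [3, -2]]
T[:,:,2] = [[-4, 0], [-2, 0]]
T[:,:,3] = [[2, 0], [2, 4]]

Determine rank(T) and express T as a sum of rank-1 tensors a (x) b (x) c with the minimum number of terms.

Lower bound: the mode-3 unfolding of T (rows indexed by k, columns by (i,j) = (1,1), (1,2), (2,1), (2,2)) is [[-2, 0, 3, -2], [-4, 0, -2, 0], [2, 0, 2, 4]].
There the 3×3 minor on rows k ∈ {1, 2, 3}, columns (i,j) ∈ {(1,1), (2,1), (2,2)} is det [[-2, 3, -2], [-4, -2, 0], [2, 2, 4]] = 72 ≠ 0, so this unfolding has rank ≥ 3; CP rank is at least every unfolding rank, so rank(T) ≥ 3. (This is only a lower bound: in general the CP rank may exceed every unfolding rank, so we still need to exhibit 3 rank-1 terms summing to T.)
Upper bound: T is a sum of 3 rank-1 terms, T = (0, 1) (x) (1, -2) (x) (1, 0, -2) + (0, 1) (x) (1, 0) (x) (2, -2, 4) + (1, 0) (x) (1, 0) (x) (-2, -4, 2) (one valid choice — decompositions are not unique — normalised so each a, b is primitive with positive first nonzero entry; check it by expanding all entries), so rank(T) ≤ 3.
These bounds meet, so rank(T) = 3.

rank(T) = 3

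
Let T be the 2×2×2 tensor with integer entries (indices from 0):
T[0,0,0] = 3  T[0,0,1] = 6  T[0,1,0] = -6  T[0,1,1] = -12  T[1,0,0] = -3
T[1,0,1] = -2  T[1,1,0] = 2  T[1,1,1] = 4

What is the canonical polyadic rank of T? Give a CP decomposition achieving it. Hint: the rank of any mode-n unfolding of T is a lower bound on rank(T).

rank(T) = 2

Lower bound: the mode-3 unfolding of T (rows indexed by k, columns by (i,j) = (0,0), (0,1), (1,0), (1,1)) is [[3, -6, -3, 2], [6, -12, -2, 4]].
There the 2×2 minor on rows k ∈ {0, 1}, columns (i,j) ∈ {(0,0), (1,0)} is det [[3, -3], [6, -2]] = 12 ≠ 0, so this unfolding has rank ≥ 2; CP rank is at least every unfolding rank, so rank(T) ≥ 2. (Flattening ranks never certify an upper bound on CP rank; for that we must actually write T with 2 rank-1 terms.)
Upper bound — finding two terms. Write S_k = T[:,:,k] for the frontal slices: S₀ = [[3, -6], [-3, 2]], S₁ = [[6, -12], [-2, 4]].
If T = a₁ (x) b₁ (x) c₁ + a₂ (x) b₂ (x) c₂ then each S_k = c₁[k]·a₁b₁ᵀ + c₂[k]·a₂b₂ᵀ. S₀ and S₁ are linearly independent, so a₁b₁ᵀ and a₂b₂ᵀ must span the same plane of matrices: they are the rank-1 matrices of the form x·S₀ + y·S₁.
det(x·S₀ + y·S₁) is −12·x² − 24·xy = (-12)·(x + 2·y)(x), vanishing at (x:y) = (2:-1) and (0:1).
M₁ = 2·S₀ − S₁ = [[0, 0], [-4, 0]] = (-4)·[0, 1][1, 0]ᵀ and M₂ = S₁ = [[6, -12], [-2, 4]] = 2·[3, -1][1, -2]ᵀ, so take a₁ = [0, 1], b₁ = [1, 0], a₂ = [3, -1], b₂ = [1, -2].
Each slice is an integer combination of E₁ = a₁b₁ᵀ and E₂ = a₂b₂ᵀ: S₀ = −2·E₁ + E₂, S₁ = 2·E₂; reading off coefficients, c₁ = [-2, 0] and c₂ = [1, 2].
Hence T = [0, 1] (x) [1, 0] (x) [-2, 0] + [3, -1] (x) [1, -2] (x) [1, 2], so rank(T) ≤ 2.
These bounds meet, so rank(T) = 2.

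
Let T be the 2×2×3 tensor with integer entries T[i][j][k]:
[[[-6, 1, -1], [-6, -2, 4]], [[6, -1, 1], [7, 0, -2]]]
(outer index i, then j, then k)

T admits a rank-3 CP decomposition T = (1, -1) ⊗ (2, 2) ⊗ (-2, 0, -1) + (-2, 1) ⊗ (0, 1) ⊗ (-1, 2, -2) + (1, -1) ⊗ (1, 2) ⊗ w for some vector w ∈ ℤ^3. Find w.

w = (-2, 1, 1)

Subtract the known terms from T to get the rank-1 residual R = (1, -1) ⊗ (1, 2) ⊗ w, so R[i,j,k] = a[i]·b[j]·w[k]. Pick indices with nonzero a[0]·b[0] = (1)·(1) = 1. Only the fibre through (0,0,·) is needed: R[0,0,:] = T[0,0,:] − Σₗ aₗ[0]bₗ[0]cₗ = [-6, 1, -1] − (1)·(2)·(-2, 0, -1) − (-2)·(0)·(-1, 2, -2) = [-2, 1, 1]. Then w[k] = R[0,0,k] / 1 for each k, giving w = [-2, 1, 1] / 1 = (-2, 1, 1).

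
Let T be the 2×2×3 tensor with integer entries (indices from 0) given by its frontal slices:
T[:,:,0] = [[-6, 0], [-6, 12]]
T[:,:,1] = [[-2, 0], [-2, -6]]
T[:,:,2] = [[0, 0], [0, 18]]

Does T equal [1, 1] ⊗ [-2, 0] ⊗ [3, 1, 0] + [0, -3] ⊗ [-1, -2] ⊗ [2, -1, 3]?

No

Reconstruct entry (1,0,0) from the claimed factors: Σₗ aₗ[1]bₗ[0]cₗ[0] = (1)·(-2)·(3) + (-3)·(-1)·(2) = 0, but T[1,0,0] = -6. The claim is false.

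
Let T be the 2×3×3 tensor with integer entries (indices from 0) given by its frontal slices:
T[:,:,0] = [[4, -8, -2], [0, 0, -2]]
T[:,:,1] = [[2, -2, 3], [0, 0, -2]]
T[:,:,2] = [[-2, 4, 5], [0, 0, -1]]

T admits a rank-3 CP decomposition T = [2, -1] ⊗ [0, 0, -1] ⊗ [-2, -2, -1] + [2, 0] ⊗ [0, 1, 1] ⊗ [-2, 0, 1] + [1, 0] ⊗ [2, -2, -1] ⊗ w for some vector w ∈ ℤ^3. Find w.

w = [2, 1, -1]

Subtract the known terms from T to get the rank-1 residual R = [1, 0] ⊗ [2, -2, -1] ⊗ w, so R[i,j,k] = a[i]·b[j]·w[k]. Pick indices with nonzero a[0]·b[0] = (1)·(2) = 2. Only the fibre through (0,0,·) is needed: R[0,0,:] = T[0,0,:] − Σₗ aₗ[0]bₗ[0]cₗ = [4, 2, -2] − (2)·(0)·[-2, -2, -1] − (2)·(0)·[-2, 0, 1] = [4, 2, -2]. Then w[k] = R[0,0,k] / 2 for each k, giving w = [4, 2, -2] / 2 = [2, 1, -1].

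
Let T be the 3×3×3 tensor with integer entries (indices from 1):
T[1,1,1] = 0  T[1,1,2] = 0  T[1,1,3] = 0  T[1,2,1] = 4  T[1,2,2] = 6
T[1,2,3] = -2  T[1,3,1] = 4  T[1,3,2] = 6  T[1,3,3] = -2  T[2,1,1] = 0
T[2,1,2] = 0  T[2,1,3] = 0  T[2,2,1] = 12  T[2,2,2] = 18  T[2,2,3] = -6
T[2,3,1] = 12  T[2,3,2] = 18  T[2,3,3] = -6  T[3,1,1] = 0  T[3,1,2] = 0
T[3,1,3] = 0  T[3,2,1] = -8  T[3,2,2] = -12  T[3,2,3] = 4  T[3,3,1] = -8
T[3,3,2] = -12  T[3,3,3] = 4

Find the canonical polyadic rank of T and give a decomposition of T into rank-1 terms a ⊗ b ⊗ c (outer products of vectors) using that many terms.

Lower bound: T ≠ 0 (e.g. T[1,2,1] = 4), so rank(T) ≥ 1.
Upper bound: if T = a ⊗ b ⊗ c then every fibre of T is a multiple of the corresponding factor, so read the factors off the fibres through the nonzero entry T[1,2,1] = 4.
The mode-1 fibre T[:,2,1] = [4, 12, -8] gives a = [1, 3, -2] (primitive direction); the mode-2 fibre T[1,:,1] = [0, 4, 4] gives b = [0, 1, 1]; then c[k] = T[1,2,k] / (a[1]·b[2]) = [4, 6, -2] / 1 = [4, 6, -2].
Expanding [1, 3, -2] ⊗ [0, 1, 1] ⊗ [4, 6, -2] reproduces all 27 entries of T, so T = [1, 3, -2] ⊗ [0, 1, 1] ⊗ [4, 6, -2] and rank(T) ≤ 1.
These bounds meet, so rank(T) = 1.

rank(T) = 1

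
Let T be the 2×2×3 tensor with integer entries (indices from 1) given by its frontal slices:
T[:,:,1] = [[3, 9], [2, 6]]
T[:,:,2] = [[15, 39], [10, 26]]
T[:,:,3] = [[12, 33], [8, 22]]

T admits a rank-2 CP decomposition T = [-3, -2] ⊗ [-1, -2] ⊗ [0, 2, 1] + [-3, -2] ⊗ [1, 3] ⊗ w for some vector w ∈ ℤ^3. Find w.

Subtract the known terms from T to get the rank-1 residual R = [-3, -2] ⊗ [1, 3] ⊗ w, so R[i,j,k] = a[i]·b[j]·w[k]. Pick indices with nonzero a[1]·b[1] = (-3)·(1) = -3. Only the fibre through (1,1,·) is needed: R[1,1,:] = T[1,1,:] − Σₗ aₗ[1]bₗ[1]cₗ = [3, 15, 12] − (-3)·(-1)·[0, 2, 1] = [3, 9, 9]. Then w[k] = R[1,1,k] / -3 for each k, giving w = [3, 9, 9] / -3 = [-1, -3, -3].

w = [-1, -3, -3]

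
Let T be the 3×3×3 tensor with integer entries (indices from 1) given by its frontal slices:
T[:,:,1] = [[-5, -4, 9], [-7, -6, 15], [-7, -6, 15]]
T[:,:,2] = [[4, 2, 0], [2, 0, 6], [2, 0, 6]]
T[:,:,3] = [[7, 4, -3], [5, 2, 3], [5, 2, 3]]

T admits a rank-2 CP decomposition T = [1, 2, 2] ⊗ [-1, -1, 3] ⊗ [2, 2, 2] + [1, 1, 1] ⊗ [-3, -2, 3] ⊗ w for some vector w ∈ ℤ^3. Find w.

w = [1, -2, -3]

Subtract the known terms from T to get the rank-1 residual R = [1, 1, 1] ⊗ [-3, -2, 3] ⊗ w, so R[i,j,k] = a[i]·b[j]·w[k]. Pick indices with nonzero a[1]·b[1] = (1)·(-3) = -3. Only the fibre through (1,1,·) is needed: R[1,1,:] = T[1,1,:] − Σₗ aₗ[1]bₗ[1]cₗ = [-5, 4, 7] − (1)·(-1)·[2, 2, 2] = [-3, 6, 9]. Then w[k] = R[1,1,k] / -3 for each k, giving w = [-3, 6, 9] / -3 = [1, -2, -3].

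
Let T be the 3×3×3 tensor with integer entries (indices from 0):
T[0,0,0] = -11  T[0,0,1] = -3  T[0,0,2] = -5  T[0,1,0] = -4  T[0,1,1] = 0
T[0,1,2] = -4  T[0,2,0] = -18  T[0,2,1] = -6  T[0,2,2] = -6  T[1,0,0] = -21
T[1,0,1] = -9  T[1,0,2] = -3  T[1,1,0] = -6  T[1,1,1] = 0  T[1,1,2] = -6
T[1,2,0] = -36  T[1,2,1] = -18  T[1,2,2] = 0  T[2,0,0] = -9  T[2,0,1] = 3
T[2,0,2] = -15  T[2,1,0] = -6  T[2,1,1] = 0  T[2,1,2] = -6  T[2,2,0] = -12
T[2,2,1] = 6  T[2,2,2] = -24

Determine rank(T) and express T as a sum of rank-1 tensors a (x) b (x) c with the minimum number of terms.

rank(T) = 2

Lower bound: in the mode-2 unfolding of T (rows indexed by j, columns by (i,k)) the 2×2 minor on rows j ∈ {0, 1}, columns (i,k) ∈ {(0,0), (0,1)} is det [[-11, -3], [-4, 0]] = -12 ≠ 0, so that unfolding has rank ≥ 2 and hence rank(T) ≥ 2 (CP rank is at least every unfolding rank, though it can be larger).
Upper bound: with S_k = T[:,:,k], the two rank-1 terms a₁b₁ᵀ, a₂b₂ᵀ are the rank-1 members of the pencil x·S₀ + y·S₁.
The 2×2 minor of x·S₀ + y·S₁ on rows {0,1}, columns {0,1} is −18·x² − 18·xy = (-18)·(x + y)(x), vanishing at (x:y) = (1:-1) and (0:1).
M₁ = S₀ − S₁ = [[-8, -4, -12], [-12, -6, -18], [-12, -6, -18]] = (-2)·[2, 3, 3][2, 1, 3]ᵀ and M₂ = S₁ = [[-3, 0, -6], [-9, 0, -18], [3, 0, 6]] = (-3)·[1, 3, -1][1, 0, 2]ᵀ, so take a₁ = [2, 3, 3], b₁ = [2, 1, 3], a₂ = [1, 3, -1], b₂ = [1, 0, 2].
Each slice is an integer combination of E₁ = a₁b₁ᵀ and E₂ = a₂b₂ᵀ: S₀ = −2·E₁ − 3·E₂, S₁ = −3·E₂, S₂ = −2·E₁ + 3·E₂; reading off coefficients, c₁ = [-2, 0, -2] and c₂ = [-3, -3, 3].
Hence T = [2, 3, 3] (x) [2, 1, 3] (x) [-2, 0, -2] + [1, 3, -1] (x) [1, 0, 2] (x) [-3, -3, 3], so rank(T) ≤ 2.
These bounds meet, so rank(T) = 2.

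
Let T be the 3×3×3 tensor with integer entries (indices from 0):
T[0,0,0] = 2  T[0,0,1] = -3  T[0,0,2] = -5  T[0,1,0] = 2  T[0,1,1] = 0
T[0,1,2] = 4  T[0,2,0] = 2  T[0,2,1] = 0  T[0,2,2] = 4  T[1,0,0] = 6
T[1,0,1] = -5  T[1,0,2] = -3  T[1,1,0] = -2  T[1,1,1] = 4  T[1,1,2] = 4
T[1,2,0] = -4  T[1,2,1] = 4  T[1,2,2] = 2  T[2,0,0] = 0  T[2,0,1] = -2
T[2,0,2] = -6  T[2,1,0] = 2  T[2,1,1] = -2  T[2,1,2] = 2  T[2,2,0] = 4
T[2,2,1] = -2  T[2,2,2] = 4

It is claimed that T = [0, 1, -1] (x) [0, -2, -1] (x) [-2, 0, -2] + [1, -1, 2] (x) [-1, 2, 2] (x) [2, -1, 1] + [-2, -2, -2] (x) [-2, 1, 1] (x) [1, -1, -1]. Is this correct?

Yes

Reconstruct entrywise from the claimed factors. For example, T[2,2,1] = -2 and Σₗ aₗ[2]bₗ[2]cₗ[1] = (-1)·(-1)·(0) + (2)·(2)·(-1) + (-2)·(1)·(-1) = -2; checking all 27 entries, every one matches. The claim holds.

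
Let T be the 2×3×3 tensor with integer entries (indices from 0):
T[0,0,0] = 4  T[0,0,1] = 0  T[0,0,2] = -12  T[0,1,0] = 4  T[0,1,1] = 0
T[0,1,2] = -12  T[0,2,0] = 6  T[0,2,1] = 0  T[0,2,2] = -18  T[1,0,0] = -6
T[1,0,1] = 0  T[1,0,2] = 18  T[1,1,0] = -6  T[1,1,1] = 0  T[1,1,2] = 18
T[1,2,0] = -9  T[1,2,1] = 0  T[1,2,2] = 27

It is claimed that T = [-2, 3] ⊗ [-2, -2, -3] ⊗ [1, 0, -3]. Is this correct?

Yes

Reconstruct entrywise from the claimed factors. For example, T[0,1,1] = 0 and Σₗ aₗ[0]bₗ[1]cₗ[1] = (-2)·(-2)·(0) = 0; checking all 18 entries, every one matches. The claim holds.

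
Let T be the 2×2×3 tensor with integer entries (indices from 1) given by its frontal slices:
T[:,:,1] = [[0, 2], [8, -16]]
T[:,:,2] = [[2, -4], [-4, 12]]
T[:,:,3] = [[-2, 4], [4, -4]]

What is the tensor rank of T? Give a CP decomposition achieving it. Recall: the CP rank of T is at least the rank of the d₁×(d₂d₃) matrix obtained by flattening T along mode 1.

rank(T) = 3

Lower bound: the mode-3 unfolding of T (rows indexed by k, columns by (i,j) = (1,1), (1,2), (2,1), (2,2)) is [[0, 2, 8, -16], [2, -4, -4, 12], [-2, 4, 4, -4]].
There the 3×3 minor on rows k ∈ {1, 2, 3}, columns (i,j) ∈ {(1,1), (1,2), (2,2)} is det [[0, 2, -16], [2, -4, 12], [-2, 4, -4]] = -32 ≠ 0, so this unfolding has rank ≥ 3; CP rank is at least every unfolding rank, so rank(T) ≥ 3. (Flattening ranks never certify an upper bound on CP rank; for that we must actually write T with 3 rank-1 terms.)
Upper bound: T is a sum of 3 rank-1 terms, T = [0, 1] ⊗ [0, 1] ⊗ [-4, 4, 4] + [1, -2] ⊗ [1, -2] ⊗ [-2, 2, -2] + [1, 2] ⊗ [1, -1] ⊗ [2, 0, 0] (one valid choice — decompositions are not unique — normalised so each a, b is primitive with positive first nonzero entry; check it by expanding all entries), so rank(T) ≤ 3.
These bounds meet, so rank(T) = 3.
Check entry T[1,2,3] = 4: (0)·(1)·(4) + (1)·(-2)·(-2) + (1)·(-1)·(0) = 4.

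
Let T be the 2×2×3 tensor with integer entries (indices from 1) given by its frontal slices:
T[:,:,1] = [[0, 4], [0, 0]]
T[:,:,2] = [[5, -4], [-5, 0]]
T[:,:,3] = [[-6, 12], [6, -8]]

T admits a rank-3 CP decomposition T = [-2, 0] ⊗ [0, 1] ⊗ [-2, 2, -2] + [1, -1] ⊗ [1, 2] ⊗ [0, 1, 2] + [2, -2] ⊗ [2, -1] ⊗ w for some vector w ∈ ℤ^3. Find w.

w = [0, 1, -2]

Subtract the known terms from T to get the rank-1 residual R = [2, -2] ⊗ [2, -1] ⊗ w, so R[i,j,k] = a[i]·b[j]·w[k]. Pick indices with nonzero a[1]·b[1] = (2)·(2) = 4. Only the fibre through (1,1,·) is needed: R[1,1,:] = T[1,1,:] − Σₗ aₗ[1]bₗ[1]cₗ = [0, 5, -6] − (-2)·(0)·[-2, 2, -2] − (1)·(1)·[0, 1, 2] = [0, 4, -8]. Then w[k] = R[1,1,k] / 4 for each k, giving w = [0, 4, -8] / 4 = [0, 1, -2].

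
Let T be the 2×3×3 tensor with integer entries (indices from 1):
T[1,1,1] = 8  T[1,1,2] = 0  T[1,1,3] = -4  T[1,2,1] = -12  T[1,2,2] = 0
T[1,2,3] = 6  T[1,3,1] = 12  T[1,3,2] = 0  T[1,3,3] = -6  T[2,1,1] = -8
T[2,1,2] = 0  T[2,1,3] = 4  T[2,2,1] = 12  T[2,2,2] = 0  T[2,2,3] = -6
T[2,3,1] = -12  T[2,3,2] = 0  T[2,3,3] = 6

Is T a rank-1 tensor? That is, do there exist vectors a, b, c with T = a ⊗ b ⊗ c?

Yes

The mode-1 fibre T[:,1,1] = [8, -8] gives a = [1, -1] (primitive direction); the mode-2 fibre T[1,:,1] = [8, -12, 12] gives b = [2, -3, 3]; then c[k] = T[1,1,k] / (a[1]·b[1]) = [8, 0, -4] / 2 = [4, 0, -2].
Expanding [1, -1] ⊗ [2, -3, 3] ⊗ [4, 0, -2] reproduces all 18 entries of T, so T = [1, -1] ⊗ [2, -3, 3] ⊗ [4, 0, -2] and rank(T) ≤ 1.
Equivalently every frontal slice T[:,:,k] is c[k] times the rank-1 matrix [1, -1] ⊗ [2, -3, 3]. So T has rank 1 (it is nonzero).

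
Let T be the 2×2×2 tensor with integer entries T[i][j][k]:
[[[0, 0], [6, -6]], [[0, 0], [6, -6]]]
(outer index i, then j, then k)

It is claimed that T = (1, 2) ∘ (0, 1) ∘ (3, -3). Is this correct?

Reconstruct entry (0,1,0) from the claimed factors: Σₗ aₗ[0]bₗ[1]cₗ[0] = (1)·(1)·(3) = 3, but T[0,1,0] = 6. The claim is false.

No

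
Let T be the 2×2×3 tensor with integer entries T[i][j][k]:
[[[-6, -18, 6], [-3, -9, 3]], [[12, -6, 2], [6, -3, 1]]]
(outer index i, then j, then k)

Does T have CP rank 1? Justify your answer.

No

The mode-3 unfolding of T (rows indexed by k, columns by (i,j) = (0,0), (0,1), (1,0), (1,1)) is [[-6, -3, 12, 6], [-18, -9, -6, -3], [6, 3, 2, 1]].
There the 2×2 minor on rows k ∈ {0, 1}, columns (i,j) ∈ {(0,0), (1,0)} is det [[-6, 12], [-18, -6]] = 252 ≠ 0, so this unfolding has rank ≥ 2; CP rank is at least every unfolding rank, so rank(T) ≥ 2.
In particular rank(T) ≥ 2 > 1, so T is not rank-1.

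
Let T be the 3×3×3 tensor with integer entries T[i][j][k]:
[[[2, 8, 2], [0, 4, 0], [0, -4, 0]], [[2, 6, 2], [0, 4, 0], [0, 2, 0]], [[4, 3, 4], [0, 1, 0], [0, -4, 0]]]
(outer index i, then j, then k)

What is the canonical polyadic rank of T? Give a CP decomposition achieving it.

rank(T) = 3

Lower bound: in the mode-1 unfolding of T (rows indexed by i, columns by (j,k)) the 3×3 minor on rows i ∈ {0, 1, 2}, columns (j,k) ∈ {(0,0), (0,1), (1,1)} is det [[2, 8, 4], [2, 6, 4], [4, 3, 1]] = 28 ≠ 0, so that unfolding has rank ≥ 3 and hence rank(T) ≥ 3 (CP rank is at least every unfolding rank, though it can be larger).
Upper bound: T is a sum of 3 rank-1 terms, T = (0, 2, -1) ⊗ (1, 1, 2) ⊗ (0, 1, 0) + (1, 1, 2) ⊗ (1, 0, 0) ⊗ (2, 0, 2) + (2, 1, 1) ⊗ (2, 1, -1) ⊗ (0, 2, 0) (written with every a and b primitive with positive leading entry and the scale carried by c; CP decompositions are not unique, and this one is verified by expanding entrywise), so rank(T) ≤ 3.
These bounds meet, so rank(T) = 3.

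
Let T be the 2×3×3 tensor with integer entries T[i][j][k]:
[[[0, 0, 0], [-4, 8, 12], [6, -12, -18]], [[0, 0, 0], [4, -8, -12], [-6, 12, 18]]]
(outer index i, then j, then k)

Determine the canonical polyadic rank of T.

1

Lower bound: T ≠ 0 (e.g. T[0,1,0] = -4), so rank(T) ≥ 1.
Upper bound: if T = a (x) b (x) c then every fibre of T is a multiple of the corresponding factor, so read the factors off the fibres through the nonzero entry T[0,1,0] = -4.
The mode-1 fibre T[:,1,0] = [-4, 4] gives a = [1, -1] (primitive direction); the mode-2 fibre T[0,:,0] = [0, -4, 6] gives b = [0, 2, -3]; then c[k] = T[0,1,k] / (a[0]·b[1]) = [-4, 8, 12] / 2 = [-2, 4, 6].
Expanding [1, -1] (x) [0, 2, -3] (x) [-2, 4, 6] reproduces all 18 entries of T, so T = [1, -1] (x) [0, 2, -3] (x) [-2, 4, 6] and rank(T) ≤ 1.
These bounds meet, so rank(T) = 1.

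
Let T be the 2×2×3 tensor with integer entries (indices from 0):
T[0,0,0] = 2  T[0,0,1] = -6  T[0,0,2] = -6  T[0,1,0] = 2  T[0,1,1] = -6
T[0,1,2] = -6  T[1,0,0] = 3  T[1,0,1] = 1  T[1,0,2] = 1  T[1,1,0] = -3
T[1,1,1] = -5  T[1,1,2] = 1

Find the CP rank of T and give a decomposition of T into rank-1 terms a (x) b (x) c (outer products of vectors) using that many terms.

Lower bound: in the mode-3 unfolding of T (rows indexed by k, columns by (i,j)) the 3×3 minor on rows k ∈ {0, 1, 2}, columns (i,j) ∈ {(0,0), (1,0), (1,1)} is det [[2, 3, -3], [-6, 1, -5], [-6, 1, 1]] = 120 ≠ 0, so that unfolding has rank ≥ 3 and hence rank(T) ≥ 3 (CP rank is at least every unfolding rank, though it can be larger).
Upper bound: T is a sum of 3 rank-1 terms, T = (0, 1) (x) (1, -2) (x) (2, 2, 0) + (1, 0) (x) (1, 1) (x) (4, -8, -4) + (2, -1) (x) (1, 1) (x) (-1, 1, -1) (one valid choice — decompositions are not unique — normalised so each a, b is primitive with positive first nonzero entry; check it by expanding all entries), so rank(T) ≤ 3.
These bounds meet, so rank(T) = 3.

rank(T) = 3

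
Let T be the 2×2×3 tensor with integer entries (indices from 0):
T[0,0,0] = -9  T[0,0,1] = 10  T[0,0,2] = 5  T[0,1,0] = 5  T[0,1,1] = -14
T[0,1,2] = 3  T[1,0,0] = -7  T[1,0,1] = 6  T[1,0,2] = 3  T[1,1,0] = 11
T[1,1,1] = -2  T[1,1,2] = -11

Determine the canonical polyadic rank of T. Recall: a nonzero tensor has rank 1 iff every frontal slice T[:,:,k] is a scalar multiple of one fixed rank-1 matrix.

3

Lower bound: the mode-3 unfolding of T (rows indexed by k, columns by (i,j) = (0,0), (0,1), (1,0), (1,1)) is [[-9, 5, -7, 11], [10, -14, 6, -2], [5, 3, 3, -11]].
There the 3×3 minor on rows k ∈ {0, 1, 2}, columns (i,j) ∈ {(0,0), (0,1), (1,0)} is det [[-9, 5, -7], [10, -14, 6], [5, 3, 3]] = -160 ≠ 0, so this unfolding has rank ≥ 3; CP rank is at least every unfolding rank, so rank(T) ≥ 3. (Flattening ranks never certify an upper bound on CP rank; for that we must actually write T with 3 rank-1 terms.)
Upper bound: T is a sum of 3 rank-1 terms, T = (1, -1) ⊗ (0, 1) ⊗ (-4, -4, 8) + (1, -1) ⊗ (1, -1) ⊗ (-1, 2, 1) + (1, 1) ⊗ (1, -1) ⊗ (-8, 8, 4) (one valid choice — decompositions are not unique — normalised so each a, b is primitive with positive first nonzero entry; check it by expanding all entries), so rank(T) ≤ 3.
These bounds meet, so rank(T) = 3.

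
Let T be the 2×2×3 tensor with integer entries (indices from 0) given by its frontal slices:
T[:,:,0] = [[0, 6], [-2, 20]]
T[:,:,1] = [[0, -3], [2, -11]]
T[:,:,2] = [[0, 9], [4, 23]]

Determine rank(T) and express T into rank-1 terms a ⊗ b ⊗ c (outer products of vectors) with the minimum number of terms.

rank(T) = 2

Lower bound: the mode-1 unfolding of T (rows indexed by i, columns by (j,k) = (0,0), (0,1), (0,2), (1,0), (1,1), (1,2)) is [[0, 0, 0, 6, -3, 9], [-2, 2, 4, 20, -11, 23]].
There the 2×2 minor on rows i ∈ {0, 1}, columns (j,k) ∈ {(0,0), (1,0)} is det [[0, 6], [-2, 20]] = 12 ≠ 0, so this unfolding has rank ≥ 2; CP rank is at least every unfolding rank, so rank(T) ≥ 2. (Unfolding ranks only ever bound the CP rank from below — rank(T) can be strictly larger than all of them — so the matching upper bound has to come from an explicit 2-term decomposition.)
Upper bound — finding two terms. Write S_k = T[:,:,k] for the frontal slices: S₀ = [[0, 6], [-2, 20]], S₁ = [[0, -3], [2, -11]], S₂ = [[0, 9], [4, 23]].
If T = a₁ ⊗ b₁ ⊗ c₁ + a₂ ⊗ b₂ ⊗ c₂ then each S_k = c₁[k]·a₁b₁ᵀ + c₂[k]·a₂b₂ᵀ. S₀ and S₁ are linearly independent, so a₁b₁ᵀ and a₂b₂ᵀ must span the same plane of matrices: they are the rank-1 matrices of the form x·S₀ + y·S₁.
det(x·S₀ + y·S₁) is 12·x² − 18·xy + 6·y² = 6·(2·x − y)(x − y), vanishing at (x:y) = (1:2) and (1:1).
M₁ = S₀ + 2·S₁ = [[0, 0], [2, -2]] = 2·[0, 1][1, -1]ᵀ and M₂ = S₀ + S₁ = [[0, 3], [0, 9]] = 3·[1, 3][0, 1]ᵀ, so take a₁ = [0, 1], b₁ = [1, -1], a₂ = [1, 3], b₂ = [0, 1].
Each slice is an integer combination of E₁ = a₁b₁ᵀ and E₂ = a₂b₂ᵀ: S₀ = −2·E₁ + 6·E₂, S₁ = 2·E₁ − 3·E₂, S₂ = 4·E₁ + 9·E₂; reading off coefficients, c₁ = [-2, 2, 4] and c₂ = [6, -3, 9].
Hence T = [0, 1] ⊗ [1, -1] ⊗ [-2, 2, 4] + [1, 3] ⊗ [0, 1] ⊗ [6, -3, 9], so rank(T) ≤ 2.
These bounds meet, so rank(T) = 2.
Check entry T[1,1,1] = -11: (1)·(-1)·(2) + (3)·(1)·(-3) = -11.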